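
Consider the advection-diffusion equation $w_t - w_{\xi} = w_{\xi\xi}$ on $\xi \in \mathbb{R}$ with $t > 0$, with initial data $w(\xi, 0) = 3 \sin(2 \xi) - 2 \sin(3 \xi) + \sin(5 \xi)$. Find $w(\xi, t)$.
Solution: Moving frame: $\eta = \xi + t$, $\sigma = t$, $w = u(\eta,\sigma)$, so $w_t = u_{\sigma} + u_{\eta}$ and $w_{\xi\xi} = u_{\eta\eta}$.
Hence $w_t - w_{\xi} = u_{\sigma}$ and the PDE becomes the heat equation $u_{\sigma} = u_{\eta\eta}$ on $\eta \in \mathbb{R}$.
Initial data: $u(\eta,0) = w(\eta,0) = 3 \sin(2 \eta) - 2 \sin(3 \eta) + \sin(5 \eta)$. Each mode $\sin(n\eta)$ decays as $e^{-n^2\sigma}$ on $\mathbb{R}$, so $u(\eta,\sigma) = \sum c_n e^{-n^2\sigma} \sin(n\eta)$ with $c_2=3, c_3=-2, c_5=1$: $u(\eta,\sigma) = 3 e^{-4 \sigma} \sin(2 \eta) - 2 e^{-9 \sigma} \sin(3 \eta) + e^{-25 \sigma} \sin(5 \eta)$.
Substituting back: $w(\xi,t) = u(\xi + t, t)$.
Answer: $w(\xi, t) = 3 e^{-4 t} \sin(2 \xi + 2 t) - 2 e^{-9 t} \sin(3 \xi + 3 t) + e^{-25 t} \sin(5 \xi + 5 t)$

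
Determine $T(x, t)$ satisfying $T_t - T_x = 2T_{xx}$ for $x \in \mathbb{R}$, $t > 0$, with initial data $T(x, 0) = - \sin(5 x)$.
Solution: Moving frame: $\eta = x + t$, $\sigma = t$, $T = u(\eta,\sigma)$, so $T_t = u_{\sigma} + u_{\eta}$ and $T_{xx} = u_{\eta\eta}$.
Hence $T_t - T_x = u_{\sigma}$ and the PDE becomes the heat equation $u_{\sigma} = 2u_{\eta\eta}$ on $\eta \in \mathbb{R}$.
Initial data: $u(\eta,0) = T(\eta,0) = - \sin(5 \eta)$. Each mode $\sin(n\eta)$ decays as $e^{-2n^2\sigma}$ on $\mathbb{R}$, so $u(\eta,\sigma) = \sum c_n e^{-2n^2\sigma} \sin(n\eta)$ with $c_5=-1$: $u(\eta,\sigma) = - e^{-50 \sigma} \sin(5 \eta)$.
Substituting back: $T(x,t) = u(x + t, t)$.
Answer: $T(x, t) = - e^{-50 t} \sin(5 t + 5 x)$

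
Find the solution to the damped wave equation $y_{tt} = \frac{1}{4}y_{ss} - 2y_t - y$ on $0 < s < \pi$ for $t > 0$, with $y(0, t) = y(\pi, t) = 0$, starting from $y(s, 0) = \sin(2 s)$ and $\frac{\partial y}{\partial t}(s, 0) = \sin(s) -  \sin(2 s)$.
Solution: Substitute $y = e^{-t}u$.
Then $y_t = e^{-t}(u_t - u)$, $y_{tt} = e^{-t}(u_{tt} - 2u_t + u)$, $y_{ss} = e^{-t}u_{ss}$; substituting and dividing by $e^{-t}$, the lower-order terms cancel: $u_{tt} = \frac{1}{4}u_{ss}$ (standard wave equation).
Data for $u$: $u(s,0) = y(s,0) = \sin(2 s)$; $u_t(s,0) = y_t(s,0) + y(s,0) = \sin(s)$. The boundary conditions carry over: $u(0,t) = u(\pi,t) = 0$.
Separating variables: $u = \sum [A_n \cos(\omega_n t) + B_n \sin(\omega_n t)] \sin(ns)$, $\omega_n = n/2$. From ICs ($B_n$ = velocity coefficient / $\omega_n$): $A_2=1, B_1=2$.
So $u(s,t) = 2 \sin(s) \sin(t/2) + \sin(2 s) \cos(t)$, and $y(s,t) = e^{-t}u(s,t)$.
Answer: $y(s, t) = 2 e^{-t} \sin(s) \sin(t/2) + e^{-t} \sin(2 s) \cos(t)$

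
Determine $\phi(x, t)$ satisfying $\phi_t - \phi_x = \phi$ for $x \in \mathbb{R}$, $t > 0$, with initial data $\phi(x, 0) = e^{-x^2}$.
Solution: Substitute $\phi = e^{t}u$, i.e. $u = e^{-t}\phi$.
By the product rule, $\phi_t = e^{t}(u_t + u)$, $\phi_x = e^{t}u_x$.
Substituting into the PDE and dividing by $e^{t}$: $u_t + u - u_x = u$.
The lower-order terms cancel, leaving the standard advection equation $u_t - u_x = 0$.
Initial data for $u$: $u(x,0) = \phi(x,0) = e^{-x^2}$.
Solve for $u$:
  By method of characteristics (waves move left with speed 1):
  Along characteristics $x + t =$ const, $u$ is constant, so $u(x,t) = f(x + t)$ with $f = u( \cdot , 0)$.
Hence $u(x,t) = e^{-(t + x)^2}$.
Transform back: $\phi(x,t) = e^{t}u(x,t)$.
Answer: $\phi(x, t) = e^{t} e^{-(t + x)^2}$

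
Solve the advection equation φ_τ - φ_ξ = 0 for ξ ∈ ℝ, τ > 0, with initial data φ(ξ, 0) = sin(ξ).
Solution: By method of characteristics (waves move left with speed 1):
Along characteristics ξ + τ = const, φ is constant, so φ(ξ,τ) = f(ξ + τ) with f = φ(·, 0).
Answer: φ(ξ, τ) = sin(ξ + τ)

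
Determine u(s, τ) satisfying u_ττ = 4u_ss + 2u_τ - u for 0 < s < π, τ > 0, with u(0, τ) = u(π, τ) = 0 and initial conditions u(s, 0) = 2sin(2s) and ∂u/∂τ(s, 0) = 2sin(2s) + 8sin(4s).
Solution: Substitute u = exp(τ)w, i.e. w = exp(-τ)u.
By the product rule, u_τ = exp(τ)(w_τ + w), u_ττ = exp(τ)(w_ττ + 2w_τ + w), u_ss = exp(τ)w_ss.
Substituting into the PDE and dividing by exp(τ): w_ττ + 2w_τ + w = 4w_ss + 2(w_τ + w) - w.
The lower-order terms cancel, leaving the standard wave equation w_ττ = 4w_ss.
Initial data for w: w(s,0) = u(s,0) = 2sin(2s); w_τ(s,0) = u_τ(s,0) - u(s,0) = 8sin(4s). The boundary conditions carry over: w(0,τ) = w(π,τ) = 0.
Solve for w:
  Using separation of variables w = X(s)T(τ):
  Eigenfunctions: sin(ns), n = 1, 2, 3, ...
  General solution: w(s, τ) = Σ [A_n cos(2n τ) + B_n sin(2n τ)] sin(ns)
  From w(s,0) = 2sin(2s): A_2=2. From w_τ(s,0) = 8sin(4s), using w_τ(s,0) = Σ ω_n B_n sin(ns) with ω_n = 2n: B_4 = 8/8 = 1.
Hence w(s,τ) = 2sin(2s)cos(4τ) + sin(4s)sin(8τ).
Transform back: u(s,τ) = exp(τ)w(s,τ).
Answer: u(s, τ) = 2exp(τ)sin(2s)cos(4τ) + exp(τ)sin(4s)sin(8τ)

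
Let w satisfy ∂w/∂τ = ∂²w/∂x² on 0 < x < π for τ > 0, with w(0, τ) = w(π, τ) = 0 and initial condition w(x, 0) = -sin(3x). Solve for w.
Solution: Using separation of variables w = X(x)T(τ):
Eigenfunctions: sin(nx), n = 1, 2, 3, ...
General solution: w(x, τ) = Σ c_n sin(nx) exp(-n² τ)
Matching w(x,0) = -sin(3x) term by term: c_3=-1.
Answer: w(x, τ) = -exp(-9τ)sin(3x)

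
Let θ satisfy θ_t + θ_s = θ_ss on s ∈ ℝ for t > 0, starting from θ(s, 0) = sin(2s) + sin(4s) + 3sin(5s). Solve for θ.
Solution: Change to a moving frame: let η = s - t, σ = t and write θ(s,t) = u(η,σ).
By the chain rule θ_t = u_σ - u_η, θ_s = u_η, θ_ss = u_ηη.
Then θ_t + θ_s = u_σ: the advection term cancels and the PDE becomes the heat equation u_σ = u_ηη on η ∈ ℝ.
Initial data: u(η,0) = θ(η,0) = sin(2η) + sin(4η) + 3sin(5η).
On η ∈ ℝ each mode satisfies (sin(nη))″ = -n² sin(nη), so exp(-n²σ) sin(nη) solves the heat equation; by superposition u(η,σ) = Σ c_n exp(-n²σ) sin(nη).
Reading off the coefficients: c_2=1, c_4=1, c_5=3, so u(η,σ) = exp(-4σ)sin(2η) + exp(-16σ)sin(4η) + 3exp(-25σ)sin(5η).
Substituting back η = s - t, σ = t: θ(s,t) = u(s - t, t).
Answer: θ(s, t) = exp(-4t)sin(2s - 2t) + exp(-16t)sin(4s - 4t) + 3exp(-25t)sin(5s - 5t)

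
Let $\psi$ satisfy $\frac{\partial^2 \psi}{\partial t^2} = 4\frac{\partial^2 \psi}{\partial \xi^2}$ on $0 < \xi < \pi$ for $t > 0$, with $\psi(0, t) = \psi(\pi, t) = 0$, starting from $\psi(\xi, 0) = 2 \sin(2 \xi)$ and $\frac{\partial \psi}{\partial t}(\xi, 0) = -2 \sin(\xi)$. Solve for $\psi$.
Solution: Separating variables: $\psi = \sum [A_n \cos(\omega_n t) + B_n \sin(\omega_n t)] \sin(n\xi)$, $\omega_n = 2n$. From ICs ($B_n$ = velocity coefficient / $\omega_n$): $A_2=2, B_1=-1$.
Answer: $\psi(\xi, t) = - \sin(\xi) \sin(2 t) + 2 \sin(2 \xi) \cos(4 t)$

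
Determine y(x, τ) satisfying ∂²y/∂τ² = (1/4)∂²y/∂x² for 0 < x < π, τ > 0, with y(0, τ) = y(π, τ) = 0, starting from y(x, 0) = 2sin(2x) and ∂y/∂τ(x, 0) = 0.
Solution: Separating variables: y = Σ [A_n cos(ω_n τ) + B_n sin(ω_n τ)] sin(nx), ω_n = n/2. From ICs: A_2=2.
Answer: y(x, τ) = 2sin(2x)cos(τ)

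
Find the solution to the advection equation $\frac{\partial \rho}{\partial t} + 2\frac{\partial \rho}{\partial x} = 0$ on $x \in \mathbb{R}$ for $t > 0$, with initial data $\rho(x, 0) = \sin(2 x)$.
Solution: By method of characteristics (waves move right with speed 2):
Along characteristics $x - 2t =$ const, $\rho$ is constant, so $\rho(x,t) = f(x - 2t)$ with $f = \rho( \cdot , 0)$.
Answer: $\rho(x, t) = - \sin(4 t - 2 x)$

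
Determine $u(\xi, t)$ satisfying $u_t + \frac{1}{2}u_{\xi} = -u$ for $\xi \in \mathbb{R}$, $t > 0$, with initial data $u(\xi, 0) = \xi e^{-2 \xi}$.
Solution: Substitute $u = e^{-2\xi}w$.
Then $u_{\xi} = e^{-2\xi}(w_{\xi} - 2w)$, $u_t = e^{-2\xi}w_t$; substituting and dividing by $e^{-2\xi}$, the lower-order terms cancel: $w_t + \frac{1}{2}w_{\xi} = 0$ (standard advection equation).
Data for $w$: $w(\xi,0) = e^{2\xi}u(\xi,0) = \xi$.
By characteristics ($d\xi/dt = 1/2$), $w(\xi,t) = f(\xi - \frac{1}{2}t)$ with $f = w( \cdot , 0)$.
So $w(\xi,t) = -\frac{1}{2} t + \xi$, and $u(\xi,t) = e^{-2\xi}w(\xi,t)$.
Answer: $u(\xi, t) = \xi e^{-2 \xi} - \frac{1}{2} t e^{-2 \xi}$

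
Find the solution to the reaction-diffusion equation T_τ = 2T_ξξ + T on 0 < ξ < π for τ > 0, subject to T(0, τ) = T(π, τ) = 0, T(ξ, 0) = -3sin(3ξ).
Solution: Substitute T = exp(τ)u, i.e. u = exp(-τ)T.
By the product rule, T_τ = exp(τ)(u_τ + u), T_ξξ = exp(τ)u_ξξ.
Substituting into the PDE and dividing by exp(τ): u_τ + u = 2u_ξξ + u.
The lower-order terms cancel, leaving the standard heat equation u_τ = 2u_ξξ.
Initial data for u: u(ξ,0) = T(ξ,0) = -3sin(3ξ). The boundary conditions carry over: u(0,τ) = u(π,τ) = 0.
Solve for u:
  Using separation of variables u = X(ξ)G(τ):
  Eigenfunctions: sin(nξ), n = 1, 2, 3, ...
  General solution: u(ξ, τ) = Σ c_n sin(nξ) exp(-2n² τ)
  Matching u(ξ,0) = -3sin(3ξ) term by term: c_3=-3.
Hence u(ξ,τ) = -3exp(-18τ)sin(3ξ).
Transform back: T(ξ,τ) = exp(τ)u(ξ,τ).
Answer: T(ξ, τ) = -3exp(-17τ)sin(3ξ)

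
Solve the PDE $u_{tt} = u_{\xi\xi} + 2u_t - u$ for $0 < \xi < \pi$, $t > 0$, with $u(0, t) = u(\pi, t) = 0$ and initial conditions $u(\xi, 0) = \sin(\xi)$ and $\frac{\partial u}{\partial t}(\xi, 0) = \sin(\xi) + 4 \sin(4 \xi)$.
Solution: Substitute $u = e^{t}w$, i.e. $w = e^{-t}u$.
By the product rule, $u_t = e^{t}(w_t + w)$, $u_{tt} = e^{t}(w_{tt} + 2w_t + w)$, $u_{\xi\xi} = e^{t}w_{\xi\xi}$.
Substituting into the PDE and dividing by $e^{t}$: $w_{tt} + 2w_t + w = w_{\xi\xi} + 2(w_t + w) - w$.
The lower-order terms cancel, leaving the standard wave equation $w_{tt} = w_{\xi\xi}$.
Initial data for $w$: $w(\xi,0) = u(\xi,0) = \sin(\xi)$; $w_t(\xi,0) = u_t(\xi,0) - u(\xi,0) = 4 \sin(4 \xi)$. The boundary conditions carry over: $w(0,t) = w(\pi,t) = 0$.
Solve for $w$:
  Using separation of variables $w = X(\xi)T(t)$:
  Eigenfunctions: $\sin(n\xi)$, $n = 1, 2, 3, \ldots$
  General solution: $w(\xi, t) = \sum [A_n \cos(n t) + B_n \sin(n t)] \sin(n\xi)$
  From $w(\xi,0) = \sin(\xi)$: $A_1=1$. From $w_t(\xi,0) = 4 \sin(4 \xi)$, using $w_t(\xi,0) = \sum \omega_n B_n \sin(n\xi)$ with $\omega_n = n$: $B_4 = 4/4 = 1$.
Hence $w(\xi,t) = \sin(4 t) \sin(4 \xi) + \sin(\xi) \cos(t)$.
Transform back: $u(\xi,t) = e^{t}w(\xi,t)$.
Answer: $u(\xi, t) = e^{t} \sin(\xi) \cos(t) + e^{t} \sin(4 \xi) \sin(4 t)$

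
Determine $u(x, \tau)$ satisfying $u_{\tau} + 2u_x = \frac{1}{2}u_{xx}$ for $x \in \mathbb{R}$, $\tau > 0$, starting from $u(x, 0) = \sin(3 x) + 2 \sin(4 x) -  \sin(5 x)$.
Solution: Moving frame: $\eta = x - 2\tau$, $\sigma = \tau$, $u = w(\eta,\sigma)$, so $u_{\tau} = w_{\sigma} - 2w_{\eta}$ and $u_{xx} = w_{\eta\eta}$.
Hence $u_{\tau} + 2u_x = w_{\sigma}$ and the PDE becomes the heat equation $w_{\sigma} = \frac{1}{2}w_{\eta\eta}$ on $\eta \in \mathbb{R}$.
Initial data: $w(\eta,0) = u(\eta,0) = \sin(3 \eta) + 2 \sin(4 \eta) - \sin(5 \eta)$. Each mode $\sin(n\eta)$ decays as $e^{-n^2\sigma/2}$ on $\mathbb{R}$, so $w(\eta,\sigma) = \sum c_n e^{-n^2\sigma/2} \sin(n\eta)$ with $c_3=1, c_4=2, c_5=-1$: $w(\eta,\sigma) = 2 e^{-8 \sigma} \sin(4 \eta) + e^{-9 \sigma/2} \sin(3 \eta) - e^{-25 \sigma/2} \sin(5 \eta)$.
Substituting back: $u(x,\tau) = w(x - 2\tau, \tau)$.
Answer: $u(x, \tau) = -2 e^{-8 \tau} \sin(8 \tau - 4 x) -  e^{-9 \tau/2} \sin(6 \tau - 3 x) + e^{-25 \tau/2} \sin(10 \tau - 5 x)$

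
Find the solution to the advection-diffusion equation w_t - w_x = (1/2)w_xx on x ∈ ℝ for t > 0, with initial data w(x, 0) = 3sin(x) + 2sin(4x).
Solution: Moving frame: η = x + t, σ = t, w = u(η,σ), so w_t = u_σ + u_η and w_xx = u_ηη.
Hence w_t - w_x = u_σ and the PDE becomes the heat equation u_σ = (1/2)u_ηη on η ∈ ℝ.
Initial data: u(η,0) = w(η,0) = 3sin(η) + 2sin(4η). Each mode sin(nη) decays as exp(-n²σ/2) on ℝ, so u(η,σ) = Σ c_n exp(-n²σ/2) sin(nη) with c_1=3, c_4=2: u(η,σ) = 2exp(-8σ)sin(4η) + 3exp(-σ/2)sin(η).
Substituting back: w(x,t) = u(x + t, t).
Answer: w(x, t) = 2exp(-8t)sin(4t + 4x) + 3exp(-t/2)sin(t + x)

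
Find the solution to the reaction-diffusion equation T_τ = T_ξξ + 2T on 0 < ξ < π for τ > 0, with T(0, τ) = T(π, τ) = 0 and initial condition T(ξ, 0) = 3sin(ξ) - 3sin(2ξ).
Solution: Substitute T = exp(2τ)u.
Then T_τ = exp(2τ)(u_τ + 2u), T_ξξ = exp(2τ)u_ξξ; substituting and dividing by exp(2τ), the lower-order terms cancel: u_τ = u_ξξ (standard heat equation).
Data for u: u(ξ,0) = T(ξ,0) = 3sin(ξ) - 3sin(2ξ). The boundary conditions carry over: u(0,τ) = u(π,τ) = 0.
Separating variables: u = Σ c_n exp(-n²τ) sin(nξ). From u(ξ,0) = 3sin(ξ) - 3sin(2ξ): c_1=3, c_2=-3.
So u(ξ,τ) = 3exp(-τ)sin(ξ) - 3exp(-4τ)sin(2ξ), and T(ξ,τ) = exp(2τ)u(ξ,τ).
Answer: T(ξ, τ) = 3exp(τ)sin(ξ) - 3exp(-2τ)sin(2ξ)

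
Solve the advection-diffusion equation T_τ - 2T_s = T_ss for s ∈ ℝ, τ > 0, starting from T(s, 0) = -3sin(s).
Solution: Moving frame: η = s + 2τ, σ = τ, T = u(η,σ), so T_τ = u_σ + 2u_η and T_ss = u_ηη.
Hence T_τ - 2T_s = u_σ and the PDE becomes the heat equation u_σ = u_ηη on η ∈ ℝ.
Initial data: u(η,0) = T(η,0) = -3sin(η). Each mode sin(nη) decays as exp(-n²σ) on ℝ, so u(η,σ) = Σ c_n exp(-n²σ) sin(nη) with c_1=-3: u(η,σ) = -3exp(-σ)sin(η).
Substituting back: T(s,τ) = u(s + 2τ, τ).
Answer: T(s, τ) = -3exp(-τ)sin(s + 2τ)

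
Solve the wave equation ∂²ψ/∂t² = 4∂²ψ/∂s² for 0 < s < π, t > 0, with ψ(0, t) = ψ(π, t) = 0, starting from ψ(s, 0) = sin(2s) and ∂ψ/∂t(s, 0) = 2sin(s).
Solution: Using separation of variables ψ = X(s)T(t):
Eigenfunctions: sin(ns), n = 1, 2, 3, ...
General solution: ψ(s, t) = Σ [A_n cos(2n t) + B_n sin(2n t)] sin(ns)
From ψ(s,0) = sin(2s): A_2=1. From ψ_t(s,0) = 2sin(s), using ψ_t(s,0) = Σ ω_n B_n sin(ns) with ω_n = 2n: B_1 = 2/2 = 1.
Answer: ψ(s, t) = sin(s)sin(2t) + sin(2s)cos(4t)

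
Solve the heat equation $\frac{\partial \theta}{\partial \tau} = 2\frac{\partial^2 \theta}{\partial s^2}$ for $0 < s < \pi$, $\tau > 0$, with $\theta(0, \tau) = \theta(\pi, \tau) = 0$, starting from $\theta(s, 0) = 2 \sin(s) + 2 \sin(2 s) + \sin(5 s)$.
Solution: Separating variables: $\theta = \sum c_n e^{-2n^2\tau} \sin(ns)$. From $\theta(s,0) = 2 \sin(s) + 2 \sin(2 s) + \sin(5 s)$: $c_1=2, c_2=2, c_5=1$.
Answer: $\theta(s, \tau) = 2 e^{-2 \tau} \sin(s) + 2 e^{-8 \tau} \sin(2 s) + e^{-50 \tau} \sin(5 s)$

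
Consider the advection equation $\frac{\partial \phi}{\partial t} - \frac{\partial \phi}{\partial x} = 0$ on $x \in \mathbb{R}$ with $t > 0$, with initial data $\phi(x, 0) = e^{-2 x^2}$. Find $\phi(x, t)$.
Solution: By method of characteristics (waves move left with speed 1):
Along characteristics $x + t =$ const, $\phi$ is constant, so $\phi(x,t) = f(x + t)$ with $f = \phi( \cdot , 0)$.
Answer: $\phi(x, t) = e^{-2 (t + x)^2}$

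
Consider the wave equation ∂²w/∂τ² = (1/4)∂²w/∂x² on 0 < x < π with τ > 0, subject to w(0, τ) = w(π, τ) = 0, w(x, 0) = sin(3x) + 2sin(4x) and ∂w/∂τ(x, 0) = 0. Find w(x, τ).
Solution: Using separation of variables w = X(x)T(τ):
Eigenfunctions: sin(nx), n = 1, 2, 3, ...
General solution: w(x, τ) = Σ [A_n cos(n τ/2) + B_n sin(n τ/2)] sin(nx)
From w(x,0) = sin(3x) + 2sin(4x): A_3=1, A_4=2. From w_τ(x,0) = 0: all B_n = 0.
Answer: w(x, τ) = sin(3x)cos(3τ/2) + 2sin(4x)cos(2τ)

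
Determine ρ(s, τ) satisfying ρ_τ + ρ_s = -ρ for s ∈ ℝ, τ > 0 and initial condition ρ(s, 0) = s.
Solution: Substitute ρ = exp(-τ)u.
Then ρ_τ = exp(-τ)(u_τ - u), ρ_s = exp(-τ)u_s; substituting and dividing by exp(-τ), the lower-order terms cancel: u_τ + u_s = 0 (standard advection equation).
Data for u: u(s,0) = ρ(s,0) = s.
By characteristics (ds/dτ = 1), u(s,τ) = f(s - τ) with f = u(·, 0).
So u(s,τ) = s - τ, and ρ(s,τ) = exp(-τ)u(s,τ).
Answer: ρ(s, τ) = sexp(-τ) - τexp(-τ)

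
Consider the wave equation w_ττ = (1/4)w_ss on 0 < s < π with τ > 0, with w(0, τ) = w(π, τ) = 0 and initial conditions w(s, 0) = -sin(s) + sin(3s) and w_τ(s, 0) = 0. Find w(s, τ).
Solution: Using separation of variables w = X(s)T(τ):
Eigenfunctions: sin(ns), n = 1, 2, 3, ...
General solution: w(s, τ) = Σ [A_n cos(n τ/2) + B_n sin(n τ/2)] sin(ns)
From w(s,0) = -sin(s) + sin(3s): A_1=-1, A_3=1. From w_τ(s,0) = 0: all B_n = 0.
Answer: w(s, τ) = -sin(s)cos(τ/2) + sin(3s)cos(3τ/2)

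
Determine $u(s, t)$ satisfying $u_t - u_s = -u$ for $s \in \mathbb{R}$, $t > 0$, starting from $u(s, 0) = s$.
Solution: Substitute $u = e^{-t}w$, i.e. $w = e^{t}u$.
By the product rule, $u_t = e^{-t}(w_t - w)$, $u_s = e^{-t}w_s$.
Substituting into the PDE and dividing by $e^{-t}$: $w_t - w - w_s = -w$.
The lower-order terms cancel, leaving the standard advection equation $w_t - w_s = 0$.
Initial data for $w$: $w(s,0) = u(s,0) = s$.
Solve for $w$:
  By method of characteristics (waves move left with speed 1):
  Along characteristics $s + t =$ const, $w$ is constant, so $w(s,t) = f(s + t)$ with $f = w( \cdot , 0)$.
Hence $w(s,t) = s + t$.
Transform back: $u(s,t) = e^{-t}w(s,t)$.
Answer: $u(s, t) = s e^{-t} + t e^{-t}$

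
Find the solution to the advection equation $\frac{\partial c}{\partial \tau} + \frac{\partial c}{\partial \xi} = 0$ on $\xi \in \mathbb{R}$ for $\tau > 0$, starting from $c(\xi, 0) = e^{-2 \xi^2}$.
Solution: By method of characteristics (waves move right with speed 1):
Along characteristics $\xi - \tau =$ const, $c$ is constant, so $c(\xi,\tau) = f(\xi - \tau)$ with $f = c( \cdot , 0)$.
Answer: $c(\xi, \tau) = e^{-2 (-\tau + \xi)^2}$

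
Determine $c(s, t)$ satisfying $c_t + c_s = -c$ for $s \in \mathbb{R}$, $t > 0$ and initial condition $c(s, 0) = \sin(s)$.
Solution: Substitute $c = e^{-t}u$, i.e. $u = e^{t}c$.
By the product rule, $c_t = e^{-t}(u_t - u)$, $c_s = e^{-t}u_s$.
Substituting into the PDE and dividing by $e^{-t}$: $u_t - u + u_s = -u$.
The lower-order terms cancel, leaving the standard advection equation $u_t + u_s = 0$.
Initial data for $u$: $u(s,0) = c(s,0) = \sin(s)$.
Solve for $u$:
  By method of characteristics (waves move right with speed 1):
  Along characteristics $s - t =$ const, $u$ is constant, so $u(s,t) = f(s - t)$ with $f = u( \cdot , 0)$.
Hence $u(s,t) = \sin(s - t)$.
Transform back: $c(s,t) = e^{-t}u(s,t)$.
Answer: $c(s, t) = e^{-t} \sin(s - t)$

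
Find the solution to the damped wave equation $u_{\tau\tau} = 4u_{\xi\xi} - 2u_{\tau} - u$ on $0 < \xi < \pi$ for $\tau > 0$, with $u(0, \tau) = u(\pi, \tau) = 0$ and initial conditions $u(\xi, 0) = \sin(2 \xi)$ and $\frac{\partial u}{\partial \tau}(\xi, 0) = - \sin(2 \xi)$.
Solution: Substitute $u = e^{-\tau}w$, i.e. $w = e^{\tau}u$.
By the product rule, $u_{\tau} = e^{-\tau}(w_{\tau} - w)$, $u_{\tau\tau} = e^{-\tau}(w_{\tau\tau} - 2w_{\tau} + w)$, $u_{\xi\xi} = e^{-\tau}w_{\xi\xi}$.
Substituting into the PDE and dividing by $e^{-\tau}$: $w_{\tau\tau} - 2w_{\tau} + w = 4w_{\xi\xi} - 2(w_{\tau} - w) - w$.
The lower-order terms cancel, leaving the standard wave equation $w_{\tau\tau} = 4w_{\xi\xi}$.
Initial data for $w$: $w(\xi,0) = u(\xi,0) = \sin(2 \xi)$; $w_{\tau}(\xi,0) = u_{\tau}(\xi,0) + u(\xi,0) = 0$. The boundary conditions carry over: $w(0,\tau) = w(\pi,\tau) = 0$.
Solve for $w$:
  Using separation of variables $w = X(\xi)T(\tau)$:
  Eigenfunctions: $\sin(n\xi)$, $n = 1, 2, 3, \ldots$
  General solution: $w(\xi, \tau) = \sum [A_n \cos(2n \tau) + B_n \sin(2n \tau)] \sin(n\xi)$
  From $w(\xi,0) = \sin(2 \xi)$: $A_2=1$. From $w_{\tau}(\xi,0) = 0$: all $B_n = 0$.
Hence $w(\xi,\tau) = \sin(2 \xi) \cos(4 \tau)$.
Transform back: $u(\xi,\tau) = e^{-\tau}w(\xi,\tau)$.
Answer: $u(\xi, \tau) = e^{-\tau} \sin(2 \xi) \cos(4 \tau)$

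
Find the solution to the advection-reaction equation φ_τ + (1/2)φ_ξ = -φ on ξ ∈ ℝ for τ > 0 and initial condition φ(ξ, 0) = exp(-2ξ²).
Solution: Substitute φ = exp(-τ)u, i.e. u = exp(τ)φ.
By the product rule, φ_τ = exp(-τ)(u_τ - u), φ_ξ = exp(-τ)u_ξ.
Substituting into the PDE and dividing by exp(-τ): u_τ - u + (1/2)u_ξ = -u.
The lower-order terms cancel, leaving the standard advection equation u_τ + (1/2)u_ξ = 0.
Initial data for u: u(ξ,0) = φ(ξ,0) = exp(-2ξ²).
Solve for u:
  By method of characteristics (waves move right with speed 1/2):
  Along characteristics ξ - (1/2)τ = const, u is constant, so u(ξ,τ) = f(ξ - (1/2)τ) with f = u(·, 0).
Hence u(ξ,τ) = exp(-2(ξ - τ/2)²).
Transform back: φ(ξ,τ) = exp(-τ)u(ξ,τ).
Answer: φ(ξ, τ) = exp(-τ)exp(-2(ξ - τ/2)²)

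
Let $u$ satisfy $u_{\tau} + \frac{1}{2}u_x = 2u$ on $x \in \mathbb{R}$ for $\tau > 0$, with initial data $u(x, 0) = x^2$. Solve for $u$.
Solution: Substitute $u = e^{2\tau}w$, i.e. $w = e^{-2\tau}u$.
By the product rule, $u_{\tau} = e^{2\tau}(w_{\tau} + 2w)$, $u_x = e^{2\tau}w_x$.
Substituting into the PDE and dividing by $e^{2\tau}$: $w_{\tau} + 2w + \frac{1}{2}w_x = 2w$.
The lower-order terms cancel, leaving the standard advection equation $w_{\tau} + \frac{1}{2}w_x = 0$.
Initial data for $w$: $w(x,0) = u(x,0) = x^2$.
Solve for $w$:
  By method of characteristics (waves move right with speed 1/2):
  Along characteristics $x - \frac{1}{2}\tau =$ const, $w$ is constant, so $w(x,\tau) = f(x - \frac{1}{2}\tau)$ with $f = w( \cdot , 0)$.
Hence $w(x,\tau) = x^2 - x \tau + \frac{1}{4} \tau^2$.
Transform back: $u(x,\tau) = e^{2\tau}w(x,\tau)$.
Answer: $u(x, \tau) = \frac{1}{4} \tau^2 e^{2 \tau} -  \tau x e^{2 \tau} + x^2 e^{2 \tau}$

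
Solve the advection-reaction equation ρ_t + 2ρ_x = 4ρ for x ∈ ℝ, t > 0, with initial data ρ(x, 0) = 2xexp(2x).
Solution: Substitute ρ = exp(2x)u, i.e. u = exp(-2x)ρ.
By the product rule, ρ_x = exp(2x)(u_x + 2u), ρ_t = exp(2x)u_t.
Substituting into the PDE and dividing by exp(2x): u_t + 2(u_x + 2u) = 4u.
The lower-order terms cancel, leaving the standard advection equation u_t + 2u_x = 0.
Initial data for u: u(x,0) = exp(-2x)ρ(x,0) = 2x.
Solve for u:
  By method of characteristics (waves move right with speed 2):
  Along characteristics x - 2t = const, u is constant, so u(x,t) = f(x - 2t) with f = u(·, 0).
Hence u(x,t) = -4t + 2x.
Transform back: ρ(x,t) = exp(2x)u(x,t).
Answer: ρ(x, t) = -4texp(2x) + 2xexp(2x)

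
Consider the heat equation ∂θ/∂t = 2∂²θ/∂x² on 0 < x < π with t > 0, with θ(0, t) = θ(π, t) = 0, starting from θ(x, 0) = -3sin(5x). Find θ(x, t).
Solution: Separating variables: θ = Σ c_n exp(-2n²t) sin(nx). From θ(x,0) = -3sin(5x): c_5=-3.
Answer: θ(x, t) = -3exp(-50t)sin(5x)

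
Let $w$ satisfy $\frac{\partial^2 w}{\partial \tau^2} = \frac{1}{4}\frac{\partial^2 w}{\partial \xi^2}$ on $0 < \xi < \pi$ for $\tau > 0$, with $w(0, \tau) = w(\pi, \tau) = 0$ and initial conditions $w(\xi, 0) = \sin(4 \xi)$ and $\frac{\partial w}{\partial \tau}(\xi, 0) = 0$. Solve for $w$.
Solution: Using separation of variables $w = X(\xi)T(\tau)$:
Eigenfunctions: $\sin(n\xi)$, $n = 1, 2, 3, \ldots$
General solution: $w(\xi, \tau) = \sum [A_n \cos(n \tau/2) + B_n \sin(n \tau/2)] \sin(n\xi)$
From $w(\xi,0) = \sin(4 \xi)$: $A_4=1$. From $w_{\tau}(\xi,0) = 0$: all $B_n = 0$.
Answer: $w(\xi, \tau) = \sin(4 \xi) \cos(2 \tau)$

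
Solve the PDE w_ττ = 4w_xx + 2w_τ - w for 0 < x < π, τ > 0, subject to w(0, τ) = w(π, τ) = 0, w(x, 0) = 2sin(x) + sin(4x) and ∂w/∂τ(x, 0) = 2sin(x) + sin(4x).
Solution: Substitute w = exp(τ)u.
Then w_τ = exp(τ)(u_τ + u), w_ττ = exp(τ)(u_ττ + 2u_τ + u), w_xx = exp(τ)u_xx; substituting and dividing by exp(τ), the lower-order terms cancel: u_ττ = 4u_xx (standard wave equation).
Data for u: u(x,0) = w(x,0) = 2sin(x) + sin(4x); u_τ(x,0) = w_τ(x,0) - w(x,0) = 0. The boundary conditions carry over: u(0,τ) = u(π,τ) = 0.
Separating variables: u = Σ [A_n cos(ω_n τ) + B_n sin(ω_n τ)] sin(nx), ω_n = 2n. From ICs: A_1=2, A_4=1.
So u(x,τ) = 2sin(x)cos(2τ) + sin(4x)cos(8τ), and w(x,τ) = exp(τ)u(x,τ).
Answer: w(x, τ) = 2exp(τ)sin(x)cos(2τ) + exp(τ)sin(4x)cos(8τ)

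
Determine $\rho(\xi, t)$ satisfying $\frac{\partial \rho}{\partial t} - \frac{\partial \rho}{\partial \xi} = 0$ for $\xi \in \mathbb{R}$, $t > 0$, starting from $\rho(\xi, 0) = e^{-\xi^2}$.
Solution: By method of characteristics (waves move left with speed 1):
Along characteristics $\xi + t =$ const, $\rho$ is constant, so $\rho(\xi,t) = f(\xi + t)$ with $f = \rho( \cdot , 0)$.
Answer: $\rho(\xi, t) = e^{-(\xi + t)^2}$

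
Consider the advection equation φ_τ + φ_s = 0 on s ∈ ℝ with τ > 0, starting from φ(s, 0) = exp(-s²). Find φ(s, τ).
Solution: By method of characteristics (waves move right with speed 1):
Along characteristics s - τ = const, φ is constant, so φ(s,τ) = f(s - τ) with f = φ(·, 0).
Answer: φ(s, τ) = exp(-(s - τ)²)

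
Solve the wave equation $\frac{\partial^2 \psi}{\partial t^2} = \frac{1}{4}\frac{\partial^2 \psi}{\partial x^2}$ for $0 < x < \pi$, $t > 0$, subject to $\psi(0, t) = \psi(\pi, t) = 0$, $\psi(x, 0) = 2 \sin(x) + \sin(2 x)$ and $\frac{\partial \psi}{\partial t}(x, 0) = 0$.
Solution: Using separation of variables $\psi = X(x)T(t)$:
Eigenfunctions: $\sin(nx)$, $n = 1, 2, 3, \ldots$
General solution: $\psi(x, t) = \sum [A_n \cos(n t/2) + B_n \sin(n t/2)] \sin(nx)$
From $\psi(x,0) = 2 \sin(x) + \sin(2 x)$: $A_1=2, A_2=1$. From $\psi_t(x,0) = 0$: all $B_n = 0$.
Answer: $\psi(x, t) = 2 \sin(x) \cos(t/2) + \sin(2 x) \cos(t)$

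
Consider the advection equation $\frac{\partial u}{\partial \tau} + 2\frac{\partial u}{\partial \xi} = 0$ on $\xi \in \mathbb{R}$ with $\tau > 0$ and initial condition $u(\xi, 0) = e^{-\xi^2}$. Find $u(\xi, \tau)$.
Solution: By method of characteristics (waves move right with speed 2):
Along characteristics $\xi - 2\tau =$ const, $u$ is constant, so $u(\xi,\tau) = f(\xi - 2\tau)$ with $f = u( \cdot , 0)$.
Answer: $u(\xi, \tau) = e^{-(-2 \tau + \xi)^2}$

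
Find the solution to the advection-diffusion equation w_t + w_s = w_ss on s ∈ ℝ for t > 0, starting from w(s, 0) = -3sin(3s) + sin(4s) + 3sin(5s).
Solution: Moving frame: η = s - t, σ = t, w = u(η,σ), so w_t = u_σ - u_η and w_ss = u_ηη.
Hence w_t + w_s = u_σ and the PDE becomes the heat equation u_σ = u_ηη on η ∈ ℝ.
Initial data: u(η,0) = w(η,0) = -3sin(3η) + sin(4η) + 3sin(5η). Each mode sin(nη) decays as exp(-n²σ) on ℝ, so u(η,σ) = Σ c_n exp(-n²σ) sin(nη) with c_3=-3, c_4=1, c_5=3: u(η,σ) = -3exp(-9σ)sin(3η) + exp(-16σ)sin(4η) + 3exp(-25σ)sin(5η).
Substituting back: w(s,t) = u(s - t, t).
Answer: w(s, t) = -3exp(-9t)sin(3s - 3t) + exp(-16t)sin(4s - 4t) + 3exp(-25t)sin(5s - 5t)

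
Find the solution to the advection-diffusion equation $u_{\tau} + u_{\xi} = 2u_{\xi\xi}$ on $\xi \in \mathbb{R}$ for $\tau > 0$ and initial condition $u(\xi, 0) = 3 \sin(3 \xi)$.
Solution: Moving frame: $\eta = \xi - \tau$, $\sigma = \tau$, $u = w(\eta,\sigma)$, so $u_{\tau} = w_{\sigma} - w_{\eta}$ and $u_{\xi\xi} = w_{\eta\eta}$.
Hence $u_{\tau} + u_{\xi} = w_{\sigma}$ and the PDE becomes the heat equation $w_{\sigma} = 2w_{\eta\eta}$ on $\eta \in \mathbb{R}$.
Initial data: $w(\eta,0) = u(\eta,0) = 3 \sin(3 \eta)$. Each mode $\sin(n\eta)$ decays as $e^{-2n^2\sigma}$ on $\mathbb{R}$, so $w(\eta,\sigma) = \sum c_n e^{-2n^2\sigma} \sin(n\eta)$ with $c_3=3$: $w(\eta,\sigma) = 3 e^{-18 \sigma} \sin(3 \eta)$.
Substituting back: $u(\xi,\tau) = w(\xi - \tau, \tau)$.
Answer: $u(\xi, \tau) = -3 e^{-18 \tau} \sin(3 \tau - 3 \xi)$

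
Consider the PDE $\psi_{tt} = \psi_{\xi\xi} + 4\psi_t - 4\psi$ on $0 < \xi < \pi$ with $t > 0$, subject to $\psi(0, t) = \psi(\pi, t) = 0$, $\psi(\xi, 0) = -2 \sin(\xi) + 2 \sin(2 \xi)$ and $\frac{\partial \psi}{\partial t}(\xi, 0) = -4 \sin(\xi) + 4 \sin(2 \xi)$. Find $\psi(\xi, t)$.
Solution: Substitute $\psi = e^{2t}u$, i.e. $u = e^{-2t}\psi$.
By the product rule, $\psi_t = e^{2t}(u_t + 2u)$, $\psi_{tt} = e^{2t}(u_{tt} + 4u_t + 4u)$, $\psi_{\xi\xi} = e^{2t}u_{\xi\xi}$.
Substituting into the PDE and dividing by $e^{2t}$: $u_{tt} + 4u_t + 4u = u_{\xi\xi} + 4(u_t + 2u) - 4u$.
The lower-order terms cancel, leaving the standard wave equation $u_{tt} = u_{\xi\xi}$.
Initial data for $u$: $u(\xi,0) = \psi(\xi,0) = -2 \sin(\xi) + 2 \sin(2 \xi)$; $u_t(\xi,0) = \psi_t(\xi,0) - 2\psi(\xi,0) = 0$. The boundary conditions carry over: $u(0,t) = u(\pi,t) = 0$.
Solve for $u$:
  Using separation of variables $u = X(\xi)T(t)$:
  Eigenfunctions: $\sin(n\xi)$, $n = 1, 2, 3, \ldots$
  General solution: $u(\xi, t) = \sum [A_n \cos(n t) + B_n \sin(n t)] \sin(n\xi)$
  From $u(\xi,0) = -2 \sin(\xi) + 2 \sin(2 \xi)$: $A_1=-2, A_2=2$. From $u_t(\xi,0) = 0$: all $B_n = 0$.
Hence $u(\xi,t) = -2 \sin(\xi) \cos(t) + 2 \sin(2 \xi) \cos(2 t)$.
Transform back: $\psi(\xi,t) = e^{2t}u(\xi,t)$.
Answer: $\psi(\xi, t) = -2 e^{2 t} \sin(\xi) \cos(t) + 2 e^{2 t} \sin(2 \xi) \cos(2 t)$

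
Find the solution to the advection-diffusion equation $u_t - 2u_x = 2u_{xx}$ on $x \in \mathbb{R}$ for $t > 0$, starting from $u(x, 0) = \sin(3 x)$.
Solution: Moving frame: $\eta = x + 2t$, $\sigma = t$, $u = w(\eta,\sigma)$, so $u_t = w_{\sigma} + 2w_{\eta}$ and $u_{xx} = w_{\eta\eta}$.
Hence $u_t - 2u_x = w_{\sigma}$ and the PDE becomes the heat equation $w_{\sigma} = 2w_{\eta\eta}$ on $\eta \in \mathbb{R}$.
Initial data: $w(\eta,0) = u(\eta,0) = \sin(3 \eta)$. Each mode $\sin(n\eta)$ decays as $e^{-2n^2\sigma}$ on $\mathbb{R}$, so $w(\eta,\sigma) = \sum c_n e^{-2n^2\sigma} \sin(n\eta)$ with $c_3=1$: $w(\eta,\sigma) = e^{-18 \sigma} \sin(3 \eta)$.
Substituting back: $u(x,t) = w(x + 2t, t)$.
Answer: $u(x, t) = e^{-18 t} \sin(6 t + 3 x)$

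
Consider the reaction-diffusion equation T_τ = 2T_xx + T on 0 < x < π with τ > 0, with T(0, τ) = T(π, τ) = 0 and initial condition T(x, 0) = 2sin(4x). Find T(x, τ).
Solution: Substitute T = exp(τ)u, i.e. u = exp(-τ)T.
By the product rule, T_τ = exp(τ)(u_τ + u), T_xx = exp(τ)u_xx.
Substituting into the PDE and dividing by exp(τ): u_τ + u = 2u_xx + u.
The lower-order terms cancel, leaving the standard heat equation u_τ = 2u_xx.
Initial data for u: u(x,0) = T(x,0) = 2sin(4x). The boundary conditions carry over: u(0,τ) = u(π,τ) = 0.
Solve for u:
  Using separation of variables u = X(x)G(τ):
  Eigenfunctions: sin(nx), n = 1, 2, 3, ...
  General solution: u(x, τ) = Σ c_n sin(nx) exp(-2n² τ)
  Matching u(x,0) = 2sin(4x) term by term: c_4=2.
Hence u(x,τ) = 2exp(-32τ)sin(4x).
Transform back: T(x,τ) = exp(τ)u(x,τ).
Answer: T(x, τ) = 2exp(-31τ)sin(4x)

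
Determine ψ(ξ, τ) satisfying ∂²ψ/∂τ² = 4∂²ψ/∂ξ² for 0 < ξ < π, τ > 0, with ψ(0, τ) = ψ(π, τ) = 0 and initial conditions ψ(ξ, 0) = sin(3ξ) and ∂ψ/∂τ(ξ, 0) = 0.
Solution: Using separation of variables ψ = X(ξ)T(τ):
Eigenfunctions: sin(nξ), n = 1, 2, 3, ...
General solution: ψ(ξ, τ) = Σ [A_n cos(2n τ) + B_n sin(2n τ)] sin(nξ)
From ψ(ξ,0) = sin(3ξ): A_3=1. From ψ_τ(ξ,0) = 0: all B_n = 0.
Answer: ψ(ξ, τ) = sin(3ξ)cos(6τ)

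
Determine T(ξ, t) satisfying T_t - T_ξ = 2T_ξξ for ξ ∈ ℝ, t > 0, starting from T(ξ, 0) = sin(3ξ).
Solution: Moving frame: η = ξ + t, σ = t, T = u(η,σ), so T_t = u_σ + u_η and T_ξξ = u_ηη.
Hence T_t - T_ξ = u_σ and the PDE becomes the heat equation u_σ = 2u_ηη on η ∈ ℝ.
Initial data: u(η,0) = T(η,0) = sin(3η). Each mode sin(nη) decays as exp(-2n²σ) on ℝ, so u(η,σ) = Σ c_n exp(-2n²σ) sin(nη) with c_3=1: u(η,σ) = exp(-18σ)sin(3η).
Substituting back: T(ξ,t) = u(ξ + t, t).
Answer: T(ξ, t) = exp(-18t)sin(3t + 3ξ)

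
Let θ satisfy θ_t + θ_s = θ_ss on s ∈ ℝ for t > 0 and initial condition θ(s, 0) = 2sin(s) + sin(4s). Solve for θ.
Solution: Change to a moving frame: let η = s - t, σ = t and write θ(s,t) = u(η,σ).
By the chain rule θ_t = u_σ - u_η, θ_s = u_η, θ_ss = u_ηη.
Then θ_t + θ_s = u_σ: the advection term cancels and the PDE becomes the heat equation u_σ = u_ηη on η ∈ ℝ.
Initial data: u(η,0) = θ(η,0) = 2sin(η) + sin(4η).
On η ∈ ℝ each mode satisfies (sin(nη))″ = -n² sin(nη), so exp(-n²σ) sin(nη) solves the heat equation; by superposition u(η,σ) = Σ c_n exp(-n²σ) sin(nη).
Reading off the coefficients: c_1=2, c_4=1, so u(η,σ) = 2exp(-σ)sin(η) + exp(-16σ)sin(4η).
Substituting back η = s - t, σ = t: θ(s,t) = u(s - t, t).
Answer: θ(s, t) = 2exp(-t)sin(s - t) + exp(-16t)sin(4s - 4t)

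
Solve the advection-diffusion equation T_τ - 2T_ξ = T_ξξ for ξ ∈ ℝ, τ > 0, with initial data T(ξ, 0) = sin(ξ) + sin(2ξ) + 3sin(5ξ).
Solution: Moving frame: η = ξ + 2τ, σ = τ, T = u(η,σ), so T_τ = u_σ + 2u_η and T_ξξ = u_ηη.
Hence T_τ - 2T_ξ = u_σ and the PDE becomes the heat equation u_σ = u_ηη on η ∈ ℝ.
Initial data: u(η,0) = T(η,0) = sin(η) + sin(2η) + 3sin(5η). Each mode sin(nη) decays as exp(-n²σ) on ℝ, so u(η,σ) = Σ c_n exp(-n²σ) sin(nη) with c_1=1, c_2=1, c_5=3: u(η,σ) = exp(-σ)sin(η) + exp(-4σ)sin(2η) + 3exp(-25σ)sin(5η).
Substituting back: T(ξ,τ) = u(ξ + 2τ, τ).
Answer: T(ξ, τ) = exp(-τ)sin(ξ + 2τ) + exp(-4τ)sin(2ξ + 4τ) + 3exp(-25τ)sin(5ξ + 10τ)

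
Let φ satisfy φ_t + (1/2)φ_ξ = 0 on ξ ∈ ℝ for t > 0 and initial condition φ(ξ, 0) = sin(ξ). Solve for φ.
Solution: By method of characteristics (waves move right with speed 1/2):
Along characteristics ξ - (1/2)t = const, φ is constant, so φ(ξ,t) = f(ξ - (1/2)t) with f = φ(·, 0).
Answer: φ(ξ, t) = -sin(t/2 - ξ)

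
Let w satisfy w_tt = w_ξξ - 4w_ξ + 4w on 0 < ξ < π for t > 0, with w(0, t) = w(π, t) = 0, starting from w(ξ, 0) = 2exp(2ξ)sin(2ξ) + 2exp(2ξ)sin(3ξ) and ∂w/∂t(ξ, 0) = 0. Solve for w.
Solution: Substitute w = exp(2ξ)u, i.e. u = exp(-2ξ)w.
By the product rule, w_ξ = exp(2ξ)(u_ξ + 2u), w_ξξ = exp(2ξ)(u_ξξ + 4u_ξ + 4u), w_tt = exp(2ξ)u_tt.
Substituting into the PDE and dividing by exp(2ξ): u_tt = (u_ξξ + 4u_ξ + 4u) - 4(u_ξ + 2u) + 4u.
The lower-order terms cancel, leaving the standard wave equation u_tt = u_ξξ.
Initial data for u: u(ξ,0) = exp(-2ξ)w(ξ,0) = 2sin(2ξ) + 2sin(3ξ); u_t(ξ,0) = exp(-2ξ)w_t(ξ,0) = 0. The boundary conditions carry over: u(0,t) = u(π,t) = 0.
Solve for u:
  Using separation of variables u = X(ξ)T(t):
  Eigenfunctions: sin(nξ), n = 1, 2, 3, ...
  General solution: u(ξ, t) = Σ [A_n cos(n t) + B_n sin(n t)] sin(nξ)
  From u(ξ,0) = 2sin(2ξ) + 2sin(3ξ): A_2=2, A_3=2. From u_t(ξ,0) = 0: all B_n = 0.
Hence u(ξ,t) = 2sin(2ξ)cos(2t) + 2sin(3ξ)cos(3t).
Transform back: w(ξ,t) = exp(2ξ)u(ξ,t).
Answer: w(ξ, t) = 2exp(2ξ)sin(2ξ)cos(2t) + 2exp(2ξ)sin(3ξ)cos(3t)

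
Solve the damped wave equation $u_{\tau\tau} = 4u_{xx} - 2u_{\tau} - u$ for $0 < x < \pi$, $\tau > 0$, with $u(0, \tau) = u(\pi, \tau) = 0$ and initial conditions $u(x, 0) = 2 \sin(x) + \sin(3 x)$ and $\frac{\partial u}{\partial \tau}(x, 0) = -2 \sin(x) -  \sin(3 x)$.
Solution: Substitute $u = e^{-\tau}w$.
Then $u_{\tau} = e^{-\tau}(w_{\tau} - w)$, $u_{\tau\tau} = e^{-\tau}(w_{\tau\tau} - 2w_{\tau} + w)$, $u_{xx} = e^{-\tau}w_{xx}$; substituting and dividing by $e^{-\tau}$, the lower-order terms cancel: $w_{\tau\tau} = 4w_{xx}$ (standard wave equation).
Data for $w$: $w(x,0) = u(x,0) = 2 \sin(x) + \sin(3 x)$; $w_{\tau}(x,0) = u_{\tau}(x,0) + u(x,0) = 0$. The boundary conditions carry over: $w(0,\tau) = w(\pi,\tau) = 0$.
Separating variables: $w = \sum [A_n \cos(\omega_n \tau) + B_n \sin(\omega_n \tau)] \sin(nx)$, $\omega_n = 2n$. From ICs: $A_1=2, A_3=1$.
So $w(x,\tau) = 2 \sin(x) \cos(2 \tau) + \sin(3 x) \cos(6 \tau)$, and $u(x,\tau) = e^{-\tau}w(x,\tau)$.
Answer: $u(x, \tau) = 2 e^{-\tau} \sin(x) \cos(2 \tau) + e^{-\tau} \sin(3 x) \cos(6 \tau)$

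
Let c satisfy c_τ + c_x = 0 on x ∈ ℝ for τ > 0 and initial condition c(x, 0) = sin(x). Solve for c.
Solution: By characteristics (dx/dτ = 1), c(x,τ) = f(x - τ) with f = c(·, 0).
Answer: c(x, τ) = sin(x - τ)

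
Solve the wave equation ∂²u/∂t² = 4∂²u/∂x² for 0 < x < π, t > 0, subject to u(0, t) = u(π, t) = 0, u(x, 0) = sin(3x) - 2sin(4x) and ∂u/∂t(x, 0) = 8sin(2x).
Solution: Separating variables: u = Σ [A_n cos(ω_n t) + B_n sin(ω_n t)] sin(nx), ω_n = 2n. From ICs (B_n = velocity coefficient / ω_n): A_3=1, A_4=-2, B_2=2.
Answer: u(x, t) = 2sin(4t)sin(2x) + sin(3x)cos(6t) - 2sin(4x)cos(8t)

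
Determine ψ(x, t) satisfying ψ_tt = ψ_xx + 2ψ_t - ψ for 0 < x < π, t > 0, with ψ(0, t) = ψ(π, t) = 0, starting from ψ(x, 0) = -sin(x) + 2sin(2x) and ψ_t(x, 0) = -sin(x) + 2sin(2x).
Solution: Substitute ψ = exp(t)u, i.e. u = exp(-t)ψ.
By the product rule, ψ_t = exp(t)(u_t + u), ψ_tt = exp(t)(u_tt + 2u_t + u), ψ_xx = exp(t)u_xx.
Substituting into the PDE and dividing by exp(t): u_tt + 2u_t + u = u_xx + 2(u_t + u) - u.
The lower-order terms cancel, leaving the standard wave equation u_tt = u_xx.
Initial data for u: u(x,0) = ψ(x,0) = -sin(x) + 2sin(2x); u_t(x,0) = ψ_t(x,0) - ψ(x,0) = 0. The boundary conditions carry over: u(0,t) = u(π,t) = 0.
Solve for u:
  Using separation of variables u = X(x)T(t):
  Eigenfunctions: sin(nx), n = 1, 2, 3, ...
  General solution: u(x, t) = Σ [A_n cos(n t) + B_n sin(n t)] sin(nx)
  From u(x,0) = -sin(x) + 2sin(2x): A_1=-1, A_2=2. From u_t(x,0) = 0: all B_n = 0.
Hence u(x,t) = -sin(x)cos(t) + 2sin(2x)cos(2t).
Transform back: ψ(x,t) = exp(t)u(x,t).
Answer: ψ(x, t) = -exp(t)sin(x)cos(t) + 2exp(t)sin(2x)cos(2t)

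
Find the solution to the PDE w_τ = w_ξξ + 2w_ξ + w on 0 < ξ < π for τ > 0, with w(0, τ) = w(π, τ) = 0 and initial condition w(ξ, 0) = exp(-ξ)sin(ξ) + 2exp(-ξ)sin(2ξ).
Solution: Substitute w = exp(-ξ)u, i.e. u = exp(ξ)w.
By the product rule, w_ξ = exp(-ξ)(u_ξ - u), w_ξξ = exp(-ξ)(u_ξξ - 2u_ξ + u), w_τ = exp(-ξ)u_τ.
Substituting into the PDE and dividing by exp(-ξ): u_τ = (u_ξξ - 2u_ξ + u) + 2(u_ξ - u) + u.
The lower-order terms cancel, leaving the standard heat equation u_τ = u_ξξ.
Initial data for u: u(ξ,0) = exp(ξ)w(ξ,0) = sin(ξ) + 2sin(2ξ). The boundary conditions carry over: u(0,τ) = u(π,τ) = 0.
Solve for u:
  Using separation of variables u = X(ξ)T(τ):
  Eigenfunctions: sin(nξ), n = 1, 2, 3, ...
  General solution: u(ξ, τ) = Σ c_n sin(nξ) exp(-n² τ)
  Matching u(ξ,0) = sin(ξ) + 2sin(2ξ) term by term: c_1=1, c_2=2.
Hence u(ξ,τ) = exp(-τ)sin(ξ) + 2exp(-4τ)sin(2ξ).
Transform back: w(ξ,τ) = exp(-ξ)u(ξ,τ).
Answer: w(ξ, τ) = exp(-ξ)exp(-τ)sin(ξ) + 2exp(-ξ)exp(-4τ)sin(2ξ)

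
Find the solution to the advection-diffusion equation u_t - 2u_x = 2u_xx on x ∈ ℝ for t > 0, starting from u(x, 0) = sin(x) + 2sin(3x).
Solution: Moving frame: η = x + 2t, σ = t, u = w(η,σ), so u_t = w_σ + 2w_η and u_xx = w_ηη.
Hence u_t - 2u_x = w_σ and the PDE becomes the heat equation w_σ = 2w_ηη on η ∈ ℝ.
Initial data: w(η,0) = u(η,0) = sin(η) + 2sin(3η). Each mode sin(nη) decays as exp(-2n²σ) on ℝ, so w(η,σ) = Σ c_n exp(-2n²σ) sin(nη) with c_1=1, c_3=2: w(η,σ) = exp(-2σ)sin(η) + 2exp(-18σ)sin(3η).
Substituting back: u(x,t) = w(x + 2t, t).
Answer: u(x, t) = exp(-2t)sin(2t + x) + 2exp(-18t)sin(6t + 3x)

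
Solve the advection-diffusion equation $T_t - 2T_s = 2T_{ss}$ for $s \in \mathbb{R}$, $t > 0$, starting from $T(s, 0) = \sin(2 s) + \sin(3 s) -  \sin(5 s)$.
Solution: Moving frame: $\eta = s + 2t$, $\sigma = t$, $T = u(\eta,\sigma)$, so $T_t = u_{\sigma} + 2u_{\eta}$ and $T_{ss} = u_{\eta\eta}$.
Hence $T_t - 2T_s = u_{\sigma}$ and the PDE becomes the heat equation $u_{\sigma} = 2u_{\eta\eta}$ on $\eta \in \mathbb{R}$.
Initial data: $u(\eta,0) = T(\eta,0) = \sin(2 \eta) + \sin(3 \eta) - \sin(5 \eta)$. Each mode $\sin(n\eta)$ decays as $e^{-2n^2\sigma}$ on $\mathbb{R}$, so $u(\eta,\sigma) = \sum c_n e^{-2n^2\sigma} \sin(n\eta)$ with $c_2=1, c_3=1, c_5=-1$: $u(\eta,\sigma) = e^{-8 \sigma} \sin(2 \eta) + e^{-18 \sigma} \sin(3 \eta) - e^{-50 \sigma} \sin(5 \eta)$.
Substituting back: $T(s,t) = u(s + 2t, t)$.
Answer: $T(s, t) = e^{-8 t} \sin(2 s + 4 t) + e^{-18 t} \sin(3 s + 6 t) -  e^{-50 t} \sin(5 s + 10 t)$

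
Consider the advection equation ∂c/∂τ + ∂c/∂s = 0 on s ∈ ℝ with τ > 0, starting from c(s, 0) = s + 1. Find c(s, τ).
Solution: By method of characteristics (waves move right with speed 1):
Along characteristics s - τ = const, c is constant, so c(s,τ) = f(s - τ) with f = c(·, 0).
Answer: c(s, τ) = s - τ + 1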